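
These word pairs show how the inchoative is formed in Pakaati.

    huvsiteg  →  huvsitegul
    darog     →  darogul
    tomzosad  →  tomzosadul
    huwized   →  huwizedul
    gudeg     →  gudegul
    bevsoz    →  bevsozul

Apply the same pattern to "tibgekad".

Every pair shown (huvsiteg → huvsitegul, darog → darogul, tomzosad → tomzosadul, …) follows the same rule: add -ul.
So tibgekad → tibgekadul.

tibgekadul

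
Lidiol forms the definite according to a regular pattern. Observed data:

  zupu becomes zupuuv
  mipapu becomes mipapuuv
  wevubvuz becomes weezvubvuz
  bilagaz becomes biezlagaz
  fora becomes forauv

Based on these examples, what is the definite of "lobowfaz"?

loezbowfaz

"lobowfaz" ends in a consonant. The stems ending in a consonant (bilagaz → biezlagaz, wevubvuz → weezvubvuz) insert -ez- after the first vowel.
So lobowfaz → loezbowfaz.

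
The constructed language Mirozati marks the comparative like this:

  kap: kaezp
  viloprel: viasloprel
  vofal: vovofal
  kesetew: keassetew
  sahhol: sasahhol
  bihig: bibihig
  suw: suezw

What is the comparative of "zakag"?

sahhol and viloprel both end in -l yet inflect differently (sasahhol, viasloprel), so the final letter is not what conditions the rule; the number of vowels is.
"zakag" has 2 vowels. The stems with 2 vowels (sahhol → sasahhol, vofal → vovofal, bihig → bibihig) repeat the first consonant+vowel as a prefix.
So zakag → zazakag.

zazakag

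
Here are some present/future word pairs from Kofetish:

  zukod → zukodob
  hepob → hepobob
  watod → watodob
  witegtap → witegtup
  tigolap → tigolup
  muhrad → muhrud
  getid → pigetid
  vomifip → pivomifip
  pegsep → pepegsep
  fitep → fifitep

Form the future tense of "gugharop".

"gugharop" has last vowel 'o'. The stems whose last vowel is 'o' (zukod → zukodob, hepob → hepobob, watod → watodob) add -ob.
The other patterns: stems whose last vowel is 'a' change the last vowel to 'u'; stems whose last vowel is 'i' add the prefix pi-; stems whose last vowel is 'e' repeat the first consonant+vowel as a prefix.
So gugharop → gugharopob.

gugharopob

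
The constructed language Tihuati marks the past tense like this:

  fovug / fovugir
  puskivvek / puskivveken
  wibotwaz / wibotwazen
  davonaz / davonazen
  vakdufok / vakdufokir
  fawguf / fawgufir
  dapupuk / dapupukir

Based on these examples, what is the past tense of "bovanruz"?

"bovanruz" has last vowel 'u'. The stems whose last vowel is 'u' (fawguf → fawgufir, fovug → fovugir, dapupuk → dapupukir) add -ir.
The other pattern: stems whose last vowel is 'a' or 'e' add -en.
So bovanruz → bovanruzir.

bovanruzir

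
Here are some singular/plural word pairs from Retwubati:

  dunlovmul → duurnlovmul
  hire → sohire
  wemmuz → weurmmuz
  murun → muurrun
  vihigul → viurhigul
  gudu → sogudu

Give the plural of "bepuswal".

beurpuswal

"bepuswal" ends in a consonant. The stems ending in a consonant (vihigul → viurhigul, wemmuz → weurmmuz, dunlovmul → duurnlovmul) insert -ur- after the first vowel.
The other pattern: stems ending in a vowel add the prefix so-.
So bepuswal → beurpuswal.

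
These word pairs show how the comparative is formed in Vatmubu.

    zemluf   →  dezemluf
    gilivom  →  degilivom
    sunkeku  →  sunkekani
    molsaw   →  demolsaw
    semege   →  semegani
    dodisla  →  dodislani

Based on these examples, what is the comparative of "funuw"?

sunkeku and zemluf both have last vowel 'u' yet inflect differently (sunkekani, dezemluf), so the last vowel is not what conditions the rule; whether the stem ends in a vowel or a consonant is.
"funuw" ends in a consonant. The stems ending in a consonant (gilivom → degilivom, zemluf → dezemluf, molsaw → demolsaw) add the prefix de-.
The other pattern: stems ending in a vowel drop the final letter and add -ani.
So funuw → defunuw.

defunuw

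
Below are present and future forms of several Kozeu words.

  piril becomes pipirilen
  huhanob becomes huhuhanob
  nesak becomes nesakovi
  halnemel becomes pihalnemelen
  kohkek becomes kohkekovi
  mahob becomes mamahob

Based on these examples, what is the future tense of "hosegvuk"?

halnemel and kohkek both have last vowel 'e' yet inflect differently (pihalnemelen, kohkekovi), so the last vowel is not what conditions the rule; the final letter is.
"hosegvuk" ends in -k. The stems ending in -k (nesak → nesakovi, kohkek → kohkekovi) add -ovi.
The other patterns: stems ending in -b repeat the first consonant+vowel as a prefix; stems ending in -l add pi- … -en around the stem.
So hosegvuk → hosegvukovi.

hosegvukovi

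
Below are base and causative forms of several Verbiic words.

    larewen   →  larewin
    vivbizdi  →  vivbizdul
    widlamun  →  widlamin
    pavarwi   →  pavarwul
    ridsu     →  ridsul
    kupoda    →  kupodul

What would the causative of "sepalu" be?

ridsu and widlamun both have last vowel 'u' yet inflect differently (ridsul, widlamin), so the last vowel is not what conditions the rule; whether the stem ends in a vowel or a consonant is.
"sepalu" ends in a vowel. The stems ending in a vowel (vivbizdi → vivbizdul, kupoda → kupodul, ridsu → ridsul) drop the final letter and add -ul.
The other pattern: stems ending in a consonant change the last vowel to 'i'.
So sepalu → sepalul.

sepalul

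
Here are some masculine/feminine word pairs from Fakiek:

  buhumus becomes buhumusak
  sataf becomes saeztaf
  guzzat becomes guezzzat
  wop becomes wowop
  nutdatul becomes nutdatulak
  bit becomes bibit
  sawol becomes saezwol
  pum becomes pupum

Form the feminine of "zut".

zuzut

"zut" has 1 vowel. The stems with 1 vowel (wop → wowop, pum → pupum, bit → bibit) repeat the first consonant+vowel as a prefix.
So zut → zuzut.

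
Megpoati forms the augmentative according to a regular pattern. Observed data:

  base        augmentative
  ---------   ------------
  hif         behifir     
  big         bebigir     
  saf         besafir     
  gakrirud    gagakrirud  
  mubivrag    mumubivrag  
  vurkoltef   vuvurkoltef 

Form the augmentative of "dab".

big and mubivrag both end in -g yet inflect differently (bebigir, mumubivrag), so the final letter is not what conditions the rule; the number of vowels is.
"dab" has 1 vowel. The stems with 1 vowel (hif → behifir, big → bebigir, saf → besafir) add be- … -ir around the stem.
The other pattern: stems with 3 vowels repeat the first consonant+vowel as a prefix.
So dab → bedabir.

bedabir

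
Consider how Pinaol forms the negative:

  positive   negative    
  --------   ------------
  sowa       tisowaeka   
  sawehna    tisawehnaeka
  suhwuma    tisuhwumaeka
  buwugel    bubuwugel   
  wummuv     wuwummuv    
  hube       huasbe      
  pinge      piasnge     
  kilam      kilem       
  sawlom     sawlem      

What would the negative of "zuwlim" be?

zuwlem

"zuwlim" ends in -m. The stems ending in -m (kilam → kilem, sawlom → sawlem) change the last vowel to 'e'.
The other patterns: stems ending in -a add ti- … -eka around the stem; stems ending in -l or -v repeat the first consonant+vowel as a prefix; stems ending in -e insert -as- after the first vowel.
So zuwlim → zuwlem.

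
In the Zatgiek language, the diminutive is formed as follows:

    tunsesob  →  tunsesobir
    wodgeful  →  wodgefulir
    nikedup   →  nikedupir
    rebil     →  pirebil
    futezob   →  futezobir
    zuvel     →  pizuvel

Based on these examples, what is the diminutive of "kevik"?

pikevik

"kevik" has 2 vowels. The stems with 2 vowels (rebil → pirebil, zuvel → pizuvel) add the prefix pi-.
So kevik → pikevik.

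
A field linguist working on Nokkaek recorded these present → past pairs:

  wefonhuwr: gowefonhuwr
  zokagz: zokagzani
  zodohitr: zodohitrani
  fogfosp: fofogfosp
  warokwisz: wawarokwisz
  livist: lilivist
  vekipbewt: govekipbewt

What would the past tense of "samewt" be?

livist and vekipbewt both end in -t yet inflect differently (lilivist, govekipbewt), so the final letter is not what conditions the rule; the second-to-last letter is.
"samewt" has second-to-last letter 'w'. The stems whose second-to-last letter is 'w' (vekipbewt → govekipbewt, wefonhuwr → gowefonhuwr) add the prefix go-.
So samewt → gosamewt.

gosamewt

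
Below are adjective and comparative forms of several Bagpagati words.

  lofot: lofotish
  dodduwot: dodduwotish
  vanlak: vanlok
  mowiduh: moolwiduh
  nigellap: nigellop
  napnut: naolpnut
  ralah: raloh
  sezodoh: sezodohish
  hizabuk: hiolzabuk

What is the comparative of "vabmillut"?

"vabmillut" has last vowel 'u'. The stems whose last vowel is 'u' (hizabuk → hiolzabuk, napnut → naolpnut, mowiduh → moolwiduh) insert -ol- after the first vowel.
So vabmillut → vaolbmillut.

vaolbmillut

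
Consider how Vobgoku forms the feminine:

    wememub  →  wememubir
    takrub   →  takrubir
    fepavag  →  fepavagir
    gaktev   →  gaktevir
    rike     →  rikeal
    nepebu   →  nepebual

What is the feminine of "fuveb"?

fuvebir

gaktev and rike both have last vowel 'e' yet inflect differently (gaktevir, rikeal), so the last vowel is not what conditions the rule; whether the stem ends in a vowel or a consonant is.
"fuveb" ends in a consonant. The stems ending in a consonant (wememub → wememubir, takrub → takrubir, fepavag → fepavagir) add -ir.
The other pattern: stems ending in a vowel add -al.
So fuveb → fuvebir.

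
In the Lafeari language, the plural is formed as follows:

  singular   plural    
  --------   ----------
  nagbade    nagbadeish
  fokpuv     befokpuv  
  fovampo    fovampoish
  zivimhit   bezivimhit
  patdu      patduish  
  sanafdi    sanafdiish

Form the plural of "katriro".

sanafdi and zivimhit both have last vowel 'i' yet inflect differently (sanafdiish, bezivimhit), so the last vowel is not what conditions the rule; whether the stem ends in a vowel or a consonant is.
"katriro" ends in a vowel. The stems ending in a vowel (fovampo → fovampoish, patdu → patduish, sanafdi → sanafdiish) add -ish.
So katriro → katriroish.

katriroish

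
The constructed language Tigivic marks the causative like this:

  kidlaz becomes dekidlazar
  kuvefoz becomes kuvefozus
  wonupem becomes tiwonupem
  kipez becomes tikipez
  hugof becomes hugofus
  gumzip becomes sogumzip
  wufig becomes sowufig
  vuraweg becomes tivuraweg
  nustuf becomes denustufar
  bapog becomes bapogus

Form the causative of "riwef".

"riwef" has last vowel 'e'. The stems whose last vowel is 'e' (wonupem → tiwonupem, vuraweg → tivuraweg, kipez → tikipez) add the prefix ti-.
The other patterns: stems whose last vowel is 'o' add -us; stems whose last vowel is 'i' add the prefix so-; stems whose last vowel is 'a' or 'u' add de- … -ar around the stem.
So riwef → tiriwef.

tiriwef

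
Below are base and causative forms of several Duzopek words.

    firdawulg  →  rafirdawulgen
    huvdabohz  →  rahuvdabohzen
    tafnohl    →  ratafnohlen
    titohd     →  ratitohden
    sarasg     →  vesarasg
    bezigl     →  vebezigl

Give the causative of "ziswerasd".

veziswerasd

"ziswerasd" has second-to-last letter 's'. The one such stem in the data (sarasg → vesarasg) adds the prefix ve-, so the same rule applies.
The other pattern: stems whose second-to-last letter is 'h' or 'l' add ra- … -en around the stem.
So ziswerasd → veziswerasd.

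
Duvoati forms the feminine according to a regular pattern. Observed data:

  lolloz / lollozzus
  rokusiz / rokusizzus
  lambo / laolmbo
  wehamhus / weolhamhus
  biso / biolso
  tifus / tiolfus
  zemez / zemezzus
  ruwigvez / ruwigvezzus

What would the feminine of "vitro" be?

lolloz and lambo both have last vowel 'o' yet inflect differently (lollozzus, laolmbo), so the last vowel is not what conditions the rule; the final letter is.
"vitro" ends in -o. The stems ending in -o (lambo → laolmbo, biso → biolso) insert -ol- after the first vowel.
The other pattern: stems ending in -z double the final consonant and add -us.
So vitro → violtro.

violtro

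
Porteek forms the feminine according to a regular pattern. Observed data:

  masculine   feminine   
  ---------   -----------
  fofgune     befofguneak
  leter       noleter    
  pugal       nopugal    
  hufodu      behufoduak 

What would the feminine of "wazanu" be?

bewazanuak

"wazanu" ends in a vowel. The stems ending in a vowel (fofgune → befofguneak, hufodu → behufoduak) add be- … -ak around the stem.
So wazanu → bewazanuak.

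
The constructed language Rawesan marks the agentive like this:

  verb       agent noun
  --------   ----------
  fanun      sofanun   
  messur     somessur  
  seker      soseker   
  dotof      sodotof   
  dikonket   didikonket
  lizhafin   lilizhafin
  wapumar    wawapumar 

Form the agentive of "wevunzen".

wewevunzen

fanun and lizhafin both end in -n yet inflect differently (sofanun, lilizhafin), so the final letter is not what conditions the rule; the number of vowels is.
"wevunzen" has 3 vowels. The stems with 3 vowels (dikonket → didikonket, lizhafin → lilizhafin, wapumar → wawapumar) repeat the first consonant+vowel as a prefix.
The other pattern: stems with 2 vowels add the prefix so-.
So wevunzen → wewevunzen.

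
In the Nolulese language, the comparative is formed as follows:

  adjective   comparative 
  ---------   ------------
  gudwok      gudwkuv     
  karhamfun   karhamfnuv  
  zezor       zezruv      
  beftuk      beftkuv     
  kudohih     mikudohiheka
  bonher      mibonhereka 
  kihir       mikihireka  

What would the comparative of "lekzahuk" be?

zezor and bonher both end in -r yet inflect differently (zezruv, mibonhereka), so the final letter is not what conditions the rule; the last vowel is.
"lekzahuk" has last vowel 'u'. The stems whose last vowel is 'u' (karhamfun → karhamfnuv, beftuk → beftkuv) delete the last vowel and add -uv.
So lekzahuk → lekzahkuv.

lekzahkuv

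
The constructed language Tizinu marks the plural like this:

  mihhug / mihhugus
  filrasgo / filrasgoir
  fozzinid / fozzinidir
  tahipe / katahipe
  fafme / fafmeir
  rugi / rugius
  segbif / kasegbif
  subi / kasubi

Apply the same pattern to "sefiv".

kasefiv

fafme and tahipe both end in -e yet inflect differently (fafmeir, katahipe), so the final letter is not what conditions the rule; the first letter is.
"sefiv" begins with s-. The stems beginning with s- (subi → kasubi, segbif → kasegbif) add the prefix ka-.
So sefiv → kasefiv.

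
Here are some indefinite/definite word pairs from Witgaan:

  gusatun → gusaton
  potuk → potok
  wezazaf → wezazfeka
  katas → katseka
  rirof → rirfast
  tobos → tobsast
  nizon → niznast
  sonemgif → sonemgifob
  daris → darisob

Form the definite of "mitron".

mitrnast

wezazaf and rirof both end in -f yet inflect differently (wezazfeka, rirfast), so the final letter is not what conditions the rule; the last vowel is.
"mitron" has last vowel 'o'. The stems whose last vowel is 'o' (rirof → rirfast, tobos → tobsast, nizon → niznast) delete the last vowel and add -ast.
The other patterns: stems whose last vowel is 'u' change the last vowel to 'o'; stems whose last vowel is 'a' delete the last vowel and add -eka; stems whose last vowel is 'i' add -ob.
So mitron → mitrnast.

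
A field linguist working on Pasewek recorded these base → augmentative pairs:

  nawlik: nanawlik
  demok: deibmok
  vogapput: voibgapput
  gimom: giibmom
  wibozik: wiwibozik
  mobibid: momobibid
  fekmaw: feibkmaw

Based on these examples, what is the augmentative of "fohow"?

nawlik and demok both end in -k yet inflect differently (nanawlik, deibmok), so the final letter is not what conditions the rule; the last vowel is.
"fohow" has last vowel 'o'. The stems whose last vowel is 'o' (gimom → giibmom, demok → deibmok) insert -ib- after the first vowel.
So fohow → foibhow.

foibhow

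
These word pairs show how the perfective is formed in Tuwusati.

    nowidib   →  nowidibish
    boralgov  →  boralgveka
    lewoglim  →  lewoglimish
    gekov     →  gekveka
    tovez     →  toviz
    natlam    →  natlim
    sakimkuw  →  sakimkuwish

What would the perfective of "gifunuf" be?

"gifunuf" has last vowel 'u'. The one such stem in the data (sakimkuw → sakimkuwish) adds -ish, so the same rule applies.
The other patterns: stems whose last vowel is 'o' delete the last vowel and add -eka; stems whose last vowel is 'a' or 'e' change the last vowel to 'i'.
So gifunuf → gifunufish.

gifunufish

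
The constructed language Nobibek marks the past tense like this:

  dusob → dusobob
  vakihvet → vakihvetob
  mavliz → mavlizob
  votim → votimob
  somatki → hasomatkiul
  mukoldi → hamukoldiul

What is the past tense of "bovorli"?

mavliz and somatki both have last vowel 'i' yet inflect differently (mavlizob, hasomatkiul), so the last vowel is not what conditions the rule; whether the stem ends in a vowel or a consonant is.
"bovorli" ends in a vowel. The stems ending in a vowel (somatki → hasomatkiul, mukoldi → hamukoldiul) add ha- … -ul around the stem.
So bovorli → habovorliul.

habovorliul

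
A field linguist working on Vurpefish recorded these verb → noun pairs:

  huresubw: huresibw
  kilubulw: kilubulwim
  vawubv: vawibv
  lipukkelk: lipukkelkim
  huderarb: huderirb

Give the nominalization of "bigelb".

bigelbim

kilubulw and huresubw both end in -w yet inflect differently (kilubulwim, huresibw), so the final letter is not what conditions the rule; the second-to-last letter is.
"bigelb" has second-to-last letter 'l'. The stems whose second-to-last letter is 'l' (lipukkelk → lipukkelkim, kilubulw → kilubulwim) add -im.
The other pattern: stems whose second-to-last letter is 'b' or 'r' change the last vowel to 'i'.
So bigelb → bigelbim.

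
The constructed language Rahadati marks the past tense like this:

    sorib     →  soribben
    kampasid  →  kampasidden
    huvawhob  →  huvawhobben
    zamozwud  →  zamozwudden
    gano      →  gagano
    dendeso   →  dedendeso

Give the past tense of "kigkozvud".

kigkozvudden

"kigkozvud" ends in -d. The stems ending in -d (kampasid → kampasidden, zamozwud → zamozwudden) double the final consonant and add -en.
So kigkozvud → kigkozvudden.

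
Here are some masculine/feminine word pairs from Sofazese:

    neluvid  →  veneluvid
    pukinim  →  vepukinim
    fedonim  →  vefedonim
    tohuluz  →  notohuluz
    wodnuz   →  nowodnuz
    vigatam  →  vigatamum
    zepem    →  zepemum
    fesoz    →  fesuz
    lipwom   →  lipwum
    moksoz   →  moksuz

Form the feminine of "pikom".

pukinim and vigatam both end in -m yet inflect differently (vepukinim, vigatamum), so the final letter is not what conditions the rule; the last vowel is.
"pikom" has last vowel 'o'. The stems whose last vowel is 'o' (fesoz → fesuz, lipwom → lipwum, moksoz → moksuz) change the last vowel to 'u'.
The other patterns: stems whose last vowel is 'i' add the prefix ve-; stems whose last vowel is 'u' add the prefix no-; stems whose last vowel is 'a' or 'e' add -um.
So pikom → pikum.

pikum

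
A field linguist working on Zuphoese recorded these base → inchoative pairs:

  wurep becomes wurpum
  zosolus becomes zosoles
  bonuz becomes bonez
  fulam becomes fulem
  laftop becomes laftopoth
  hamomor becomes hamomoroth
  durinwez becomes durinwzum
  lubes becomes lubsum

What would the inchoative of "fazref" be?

fazrfum

wurep and laftop both end in -p yet inflect differently (wurpum, laftopoth), so the final letter is not what conditions the rule; the last vowel is.
"fazref" has last vowel 'e'. The stems whose last vowel is 'e' (lubes → lubsum, durinwez → durinwzum, wurep → wurpum) delete the last vowel and add -um.
So fazref → fazrfum.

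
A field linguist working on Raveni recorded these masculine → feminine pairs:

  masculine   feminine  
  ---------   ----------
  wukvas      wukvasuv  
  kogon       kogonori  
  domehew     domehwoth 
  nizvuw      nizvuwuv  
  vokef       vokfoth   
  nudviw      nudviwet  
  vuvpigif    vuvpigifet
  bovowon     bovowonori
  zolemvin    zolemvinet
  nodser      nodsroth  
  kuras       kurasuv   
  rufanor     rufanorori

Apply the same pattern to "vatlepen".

nudviw and nizvuw both end in -w yet inflect differently (nudviwet, nizvuwuv), so the final letter is not what conditions the rule; the last vowel is.
"vatlepen" has last vowel 'e'. The stems whose last vowel is 'e' (domehew → domehwoth, vokef → vokfoth, nodser → nodsroth) delete the last vowel and add -oth.
The other patterns: stems whose last vowel is 'i' add -et; stems whose last vowel is 'a' or 'u' add -uv; stems whose last vowel is 'o' add -ori.
So vatlepen → vatlepnoth.

vatlepnoth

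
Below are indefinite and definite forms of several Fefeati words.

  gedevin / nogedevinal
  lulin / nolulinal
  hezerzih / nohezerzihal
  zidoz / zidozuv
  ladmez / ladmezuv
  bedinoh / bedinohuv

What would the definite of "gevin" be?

hezerzih and bedinoh both end in -h yet inflect differently (nohezerzihal, bedinohuv), so the final letter is not what conditions the rule; the last vowel is.
"gevin" has last vowel 'i'. The stems whose last vowel is 'i' (gedevin → nogedevinal, lulin → nolulinal, hezerzih → nohezerzihal) add no- … -al around the stem.
The other pattern: stems whose last vowel is 'e' or 'o' add -uv.
So gevin → nogevinal.

nogevinal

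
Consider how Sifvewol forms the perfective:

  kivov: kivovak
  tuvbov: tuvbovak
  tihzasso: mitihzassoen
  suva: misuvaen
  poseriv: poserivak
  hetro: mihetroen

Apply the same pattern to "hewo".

tuvbov and hetro both have last vowel 'o' yet inflect differently (tuvbovak, mihetroen), so the last vowel is not what conditions the rule; whether the stem ends in a vowel or a consonant is.
"hewo" ends in a vowel. The stems ending in a vowel (hetro → mihetroen, tihzasso → mitihzassoen, suva → misuvaen) add mi- … -en around the stem.
So hewo → mihewoen.

mihewoen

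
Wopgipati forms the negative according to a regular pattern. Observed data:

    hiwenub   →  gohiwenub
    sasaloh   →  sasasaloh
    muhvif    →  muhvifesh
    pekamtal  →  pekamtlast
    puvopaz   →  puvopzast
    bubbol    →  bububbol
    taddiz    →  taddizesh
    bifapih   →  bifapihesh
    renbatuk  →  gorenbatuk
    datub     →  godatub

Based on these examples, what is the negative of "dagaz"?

bubbol and pekamtal both end in -l yet inflect differently (bububbol, pekamtlast), so the final letter is not what conditions the rule; the last vowel is.
"dagaz" has last vowel 'a'. The stems whose last vowel is 'a' (pekamtal → pekamtlast, puvopaz → puvopzast) delete the last vowel and add -ast.
So dagaz → dagzast.

dagzast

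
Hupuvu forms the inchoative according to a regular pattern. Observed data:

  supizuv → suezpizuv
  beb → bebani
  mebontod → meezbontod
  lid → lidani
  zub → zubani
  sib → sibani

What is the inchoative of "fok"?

fokani

lid and mebontod both end in -d yet inflect differently (lidani, meezbontod), so the final letter is not what conditions the rule; the number of vowels is.
"fok" has 1 vowel. The stems with 1 vowel (sib → sibani, lid → lidani, zub → zubani) add -ani.
The other pattern: stems with 3 vowels insert -ez- after the first vowel.
So fok → fokani.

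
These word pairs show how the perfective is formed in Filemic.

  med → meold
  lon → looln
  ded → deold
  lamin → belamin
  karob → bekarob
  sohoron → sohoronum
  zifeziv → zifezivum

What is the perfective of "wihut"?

lon and lamin both end in -n yet inflect differently (looln, belamin), so the final letter is not what conditions the rule; the number of vowels is.
"wihut" has 2 vowels. The stems with 2 vowels (lamin → belamin, karob → bekarob) add the prefix be-.
So wihut → bewihut.

bewihut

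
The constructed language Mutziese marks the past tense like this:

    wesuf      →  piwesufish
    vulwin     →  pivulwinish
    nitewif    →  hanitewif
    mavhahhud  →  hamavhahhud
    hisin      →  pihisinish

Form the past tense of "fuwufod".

hafuwufod

nitewif and wesuf both end in -f yet inflect differently (hanitewif, piwesufish), so the final letter is not what conditions the rule; the number of vowels is.
"fuwufod" has 3 vowels. The stems with 3 vowels (nitewif → hanitewif, mavhahhud → hamavhahhud) add the prefix ha-.
The other pattern: stems with 2 vowels add pi- … -ish around the stem.
So fuwufod → hafuwufod.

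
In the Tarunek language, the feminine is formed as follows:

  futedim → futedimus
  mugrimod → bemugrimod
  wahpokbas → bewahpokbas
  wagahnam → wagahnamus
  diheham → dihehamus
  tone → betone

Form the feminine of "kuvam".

wagahnam and wahpokbas both have last vowel 'a' yet inflect differently (wagahnamus, bewahpokbas), so the last vowel is not what conditions the rule; the final letter is.
"kuvam" ends in -m. The stems ending in -m (futedim → futedimus, wagahnam → wagahnamus, diheham → dihehamus) add -us.
So kuvam → kuvamus.

kuvamus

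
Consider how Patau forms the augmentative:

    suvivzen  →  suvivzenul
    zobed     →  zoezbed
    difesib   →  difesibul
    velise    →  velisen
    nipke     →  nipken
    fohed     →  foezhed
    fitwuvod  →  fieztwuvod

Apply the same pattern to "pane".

velise and zobed both have last vowel 'e' yet inflect differently (velisen, zoezbed), so the last vowel is not what conditions the rule; the final letter is.
"pane" ends in -e. The stems ending in -e (velise → velisen, nipke → nipken) drop the final letter and add -en.
So pane → panen.

panen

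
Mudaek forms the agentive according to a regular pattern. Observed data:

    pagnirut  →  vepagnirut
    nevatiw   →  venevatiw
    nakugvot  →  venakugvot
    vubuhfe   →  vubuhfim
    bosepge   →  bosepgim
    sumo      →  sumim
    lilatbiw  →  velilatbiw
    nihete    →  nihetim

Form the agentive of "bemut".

vebemut

sumo and nakugvot both have last vowel 'o' yet inflect differently (sumim, venakugvot), so the last vowel is not what conditions the rule; whether the stem ends in a vowel or a consonant is.
"bemut" ends in a consonant. The stems ending in a consonant (lilatbiw → velilatbiw, pagnirut → vepagnirut, nakugvot → venakugvot) add the prefix ve-.
So bemut → vebemut.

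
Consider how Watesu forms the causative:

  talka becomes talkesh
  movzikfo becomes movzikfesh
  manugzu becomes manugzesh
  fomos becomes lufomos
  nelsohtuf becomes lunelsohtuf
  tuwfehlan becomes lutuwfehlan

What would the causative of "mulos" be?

"mulos" ends in a consonant. The stems ending in a consonant (fomos → lufomos, nelsohtuf → lunelsohtuf, tuwfehlan → lutuwfehlan) add the prefix lu-.
So mulos → lumulos.

lumulos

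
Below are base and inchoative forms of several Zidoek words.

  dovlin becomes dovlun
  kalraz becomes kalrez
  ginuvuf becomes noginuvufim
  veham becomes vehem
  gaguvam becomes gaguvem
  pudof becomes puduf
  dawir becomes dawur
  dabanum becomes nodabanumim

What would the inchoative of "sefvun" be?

nosefvunim

dabanum and veham both end in -m yet inflect differently (nodabanumim, vehem), so the final letter is not what conditions the rule; the last vowel is.
"sefvun" has last vowel 'u'. The stems whose last vowel is 'u' (dabanum → nodabanumim, ginuvuf → noginuvufim) add no- … -im around the stem.
So sefvun → nosefvunim.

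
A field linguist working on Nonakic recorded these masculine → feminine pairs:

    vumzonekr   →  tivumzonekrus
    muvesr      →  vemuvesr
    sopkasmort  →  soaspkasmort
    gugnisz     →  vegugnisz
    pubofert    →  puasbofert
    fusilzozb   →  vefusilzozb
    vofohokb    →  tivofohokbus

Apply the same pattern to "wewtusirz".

weaswtusirz

vofohokb and fusilzozb both end in -b yet inflect differently (tivofohokbus, vefusilzozb), so the final letter is not what conditions the rule; the second-to-last letter is.
"wewtusirz" has second-to-last letter 'r'. The stems whose second-to-last letter is 'r' (pubofert → puasbofert, sopkasmort → soaspkasmort) insert -as- after the first vowel.
The other patterns: stems whose second-to-last letter is 'k' add ti- … -us around the stem; stems whose second-to-last letter is 's' or 'z' add the prefix ve-.
So wewtusirz → weaswtusirz.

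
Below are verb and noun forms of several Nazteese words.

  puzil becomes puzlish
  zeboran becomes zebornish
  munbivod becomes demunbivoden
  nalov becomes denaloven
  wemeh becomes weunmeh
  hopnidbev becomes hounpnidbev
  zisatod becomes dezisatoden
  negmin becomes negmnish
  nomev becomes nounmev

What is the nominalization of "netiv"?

netvish

"netiv" has last vowel 'i'. The stems whose last vowel is 'i' (puzil → puzlish, negmin → negmnish) delete the last vowel and add -ish.
The other patterns: stems whose last vowel is 'o' add de- … -en around the stem; stems whose last vowel is 'e' insert -un- after the first vowel.
So netiv → netvish.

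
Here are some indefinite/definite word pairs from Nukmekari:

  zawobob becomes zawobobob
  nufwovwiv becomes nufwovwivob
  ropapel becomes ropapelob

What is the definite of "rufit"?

Every pair shown (zawobob → zawobobob, nufwovwiv → nufwovwivob, ropapel → ropapelob) follows the same rule: add -ob.
So rufit → rufitob.

rufitob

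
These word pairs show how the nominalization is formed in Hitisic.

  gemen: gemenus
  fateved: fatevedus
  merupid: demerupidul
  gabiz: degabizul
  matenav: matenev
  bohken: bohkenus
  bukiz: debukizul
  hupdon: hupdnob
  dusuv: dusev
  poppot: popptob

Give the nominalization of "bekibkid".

debekibkidul

merupid and fateved both end in -d yet inflect differently (demerupidul, fatevedus), so the final letter is not what conditions the rule; the last vowel is.
"bekibkid" has last vowel 'i'. The stems whose last vowel is 'i' (bukiz → debukizul, gabiz → degabizul, merupid → demerupidul) add de- … -ul around the stem.
The other patterns: stems whose last vowel is 'e' add -us; stems whose last vowel is 'a' or 'u' change the last vowel to 'e'; stems whose last vowel is 'o' delete the last vowel and add -ob.
So bekibkid → debekibkidul.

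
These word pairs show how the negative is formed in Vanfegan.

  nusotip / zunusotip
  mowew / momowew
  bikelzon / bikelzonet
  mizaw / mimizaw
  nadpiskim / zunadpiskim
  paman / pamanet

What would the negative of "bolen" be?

"bolen" ends in -n. The stems ending in -n (paman → pamanet, bikelzon → bikelzonet) add -et.
The other patterns: stems ending in -w repeat the first consonant+vowel as a prefix; stems ending in -m or -p add the prefix zu-.
So bolen → bolenet.

bolenet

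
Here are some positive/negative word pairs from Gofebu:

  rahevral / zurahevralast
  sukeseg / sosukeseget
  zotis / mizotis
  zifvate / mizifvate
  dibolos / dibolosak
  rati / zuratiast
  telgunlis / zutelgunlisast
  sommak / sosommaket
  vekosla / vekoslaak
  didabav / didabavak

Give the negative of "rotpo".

zotis and dibolos both end in -s yet inflect differently (mizotis, dibolosak), so the final letter is not what conditions the rule; the first letter is.
"rotpo" begins with r-. The stems beginning with r- (rati → zuratiast, rahevral → zurahevralast) add zu- … -ast around the stem.
The other patterns: stems beginning with s- add so- … -et around the stem; stems beginning with z- add the prefix mi-; stems beginning with d- or v- add -ak.
So rotpo → zurotpoast.

zurotpoast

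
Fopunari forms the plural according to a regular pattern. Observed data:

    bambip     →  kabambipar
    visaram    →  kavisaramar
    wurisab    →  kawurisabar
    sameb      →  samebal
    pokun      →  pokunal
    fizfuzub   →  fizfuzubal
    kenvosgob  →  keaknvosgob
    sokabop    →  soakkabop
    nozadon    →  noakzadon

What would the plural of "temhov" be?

teakmhov

wurisab and sameb both end in -b yet inflect differently (kawurisabar, samebal), so the final letter is not what conditions the rule; the last vowel is.
"temhov" has last vowel 'o'. The stems whose last vowel is 'o' (kenvosgob → keaknvosgob, sokabop → soakkabop, nozadon → noakzadon) insert -ak- after the first vowel.
So temhov → teakmhov.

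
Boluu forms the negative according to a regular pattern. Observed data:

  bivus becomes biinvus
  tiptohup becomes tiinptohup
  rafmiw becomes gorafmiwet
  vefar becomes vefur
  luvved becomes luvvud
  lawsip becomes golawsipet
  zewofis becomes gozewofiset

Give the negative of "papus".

painpus

"papus" has last vowel 'u'. The stems whose last vowel is 'u' (bivus → biinvus, tiptohup → tiinptohup) insert -in- after the first vowel.
So papus → painpus.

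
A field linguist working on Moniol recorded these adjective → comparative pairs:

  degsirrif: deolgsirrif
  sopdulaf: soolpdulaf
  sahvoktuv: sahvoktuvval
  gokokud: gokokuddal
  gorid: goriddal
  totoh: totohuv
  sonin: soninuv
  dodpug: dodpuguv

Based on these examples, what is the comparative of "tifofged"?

degsirrif and gorid both have last vowel 'i' yet inflect differently (deolgsirrif, goriddal), so the last vowel is not what conditions the rule; the final letter is.
"tifofged" ends in -d. The stems ending in -d (gokokud → gokokuddal, gorid → goriddal) double the final consonant and add -al.
The other patterns: stems ending in -f insert -ol- after the first vowel; stems ending in -g, -h or -n add -uv.
So tifofged → tifofgeddal.

tifofgeddal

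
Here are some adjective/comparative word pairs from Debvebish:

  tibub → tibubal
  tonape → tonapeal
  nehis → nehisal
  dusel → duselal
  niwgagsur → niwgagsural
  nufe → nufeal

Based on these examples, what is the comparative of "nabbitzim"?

Every pair shown (tibub → tibubal, tonape → tonapeal, nehis → nehisal, …) follows the same rule: add -al.
So nabbitzim → nabbitzimal.

nabbitzimal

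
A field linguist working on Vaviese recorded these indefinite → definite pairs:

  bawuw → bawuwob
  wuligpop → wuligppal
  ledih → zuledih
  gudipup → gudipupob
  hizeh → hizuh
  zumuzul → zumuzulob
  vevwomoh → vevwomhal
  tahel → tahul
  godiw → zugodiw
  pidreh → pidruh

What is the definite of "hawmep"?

vevwomoh and hizeh both end in -h yet inflect differently (vevwomhal, hizuh), so the final letter is not what conditions the rule; the last vowel is.
"hawmep" has last vowel 'e'. The stems whose last vowel is 'e' (tahel → tahul, hizeh → hizuh, pidreh → pidruh) change the last vowel to 'u'.
The other patterns: stems whose last vowel is 'o' delete the last vowel and add -al; stems whose last vowel is 'u' add -ob; stems whose last vowel is 'i' add the prefix zu-.
So hawmep → hawmup.

hawmup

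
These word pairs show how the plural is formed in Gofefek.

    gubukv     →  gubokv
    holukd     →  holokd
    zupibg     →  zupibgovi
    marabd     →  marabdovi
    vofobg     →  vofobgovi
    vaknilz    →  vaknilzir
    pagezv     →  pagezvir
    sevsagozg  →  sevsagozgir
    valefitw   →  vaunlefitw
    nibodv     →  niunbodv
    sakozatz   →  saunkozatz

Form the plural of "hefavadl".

holukd and marabd both end in -d yet inflect differently (holokd, marabdovi), so the final letter is not what conditions the rule; the second-to-last letter is.
"hefavadl" has second-to-last letter 'd'. The one such stem in the data (nibodv → niunbodv) inserts -un- after the first vowel (as do valefitw, sakozatz), so the same rule applies.
The other patterns: stems whose second-to-last letter is 'k' change the last vowel to 'o'; stems whose second-to-last letter is 'b' add -ovi; stems whose second-to-last letter is 'l' or 'z' add -ir.
So hefavadl → heunfavadl.

heunfavadl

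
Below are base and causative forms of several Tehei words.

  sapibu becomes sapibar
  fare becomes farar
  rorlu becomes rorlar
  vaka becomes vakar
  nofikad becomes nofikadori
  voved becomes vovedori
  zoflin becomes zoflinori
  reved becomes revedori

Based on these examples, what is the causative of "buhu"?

buhar

vaka and nofikad both have last vowel 'a' yet inflect differently (vakar, nofikadori), so the last vowel is not what conditions the rule; whether the stem ends in a vowel or a consonant is.
"buhu" ends in a vowel. The stems ending in a vowel (sapibu → sapibar, fare → farar, rorlu → rorlar) drop the final letter and add -ar.
The other pattern: stems ending in a consonant add -ori.
So buhu → buhar.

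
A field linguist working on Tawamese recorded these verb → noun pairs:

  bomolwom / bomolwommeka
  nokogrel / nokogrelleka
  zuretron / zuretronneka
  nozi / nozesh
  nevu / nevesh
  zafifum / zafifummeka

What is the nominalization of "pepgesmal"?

zafifum and nevu both have last vowel 'u' yet inflect differently (zafifummeka, nevesh), so the last vowel is not what conditions the rule; whether the stem ends in a vowel or a consonant is.
"pepgesmal" ends in a consonant. The stems ending in a consonant (nokogrel → nokogrelleka, bomolwom → bomolwommeka, zafifum → zafifummeka) double the final consonant and add -eka.
The other pattern: stems ending in a vowel drop the final letter and add -esh.
So pepgesmal → pepgesmalleka.

pepgesmalleka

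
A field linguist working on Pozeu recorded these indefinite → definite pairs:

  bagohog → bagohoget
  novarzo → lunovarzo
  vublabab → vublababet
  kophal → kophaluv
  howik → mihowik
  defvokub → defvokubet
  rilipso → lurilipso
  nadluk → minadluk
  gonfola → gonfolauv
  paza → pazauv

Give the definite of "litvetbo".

lulitvetbo

novarzo and bagohog both have last vowel 'o' yet inflect differently (lunovarzo, bagohoget), so the last vowel is not what conditions the rule; the final letter is.
"litvetbo" ends in -o. The stems ending in -o (novarzo → lunovarzo, rilipso → lurilipso) add the prefix lu-.
So litvetbo → lulitvetbo.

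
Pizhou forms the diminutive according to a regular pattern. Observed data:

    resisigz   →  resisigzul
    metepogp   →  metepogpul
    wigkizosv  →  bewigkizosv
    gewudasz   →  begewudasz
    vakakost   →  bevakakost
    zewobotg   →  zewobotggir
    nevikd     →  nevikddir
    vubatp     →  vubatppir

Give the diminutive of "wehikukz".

wehikukzzir

resisigz and gewudasz both end in -z yet inflect differently (resisigzul, begewudasz), so the final letter is not what conditions the rule; the second-to-last letter is.
"wehikukz" has second-to-last letter 'k'. The one such stem in the data (nevikd → nevikddir) doubles the final consonant and adds -ir (as do zewobotg, vubatp), so the same rule applies.
The other patterns: stems whose second-to-last letter is 'g' add -ul; stems whose second-to-last letter is 's' add the prefix be-.
So wehikukz → wehikukzzir.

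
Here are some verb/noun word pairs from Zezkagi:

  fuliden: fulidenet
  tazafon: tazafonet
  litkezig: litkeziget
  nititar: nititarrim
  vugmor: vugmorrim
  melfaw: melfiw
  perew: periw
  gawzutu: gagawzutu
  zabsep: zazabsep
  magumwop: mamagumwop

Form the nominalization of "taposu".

tazafon and vugmor both have last vowel 'o' yet inflect differently (tazafonet, vugmorrim), so the last vowel is not what conditions the rule; the final letter is.
"taposu" ends in -u. The one such stem in the data (gawzutu → gagawzutu) repeats the first consonant+vowel as a prefix (as do zabsep, magumwop), so the same rule applies.
So taposu → tataposu.

tataposu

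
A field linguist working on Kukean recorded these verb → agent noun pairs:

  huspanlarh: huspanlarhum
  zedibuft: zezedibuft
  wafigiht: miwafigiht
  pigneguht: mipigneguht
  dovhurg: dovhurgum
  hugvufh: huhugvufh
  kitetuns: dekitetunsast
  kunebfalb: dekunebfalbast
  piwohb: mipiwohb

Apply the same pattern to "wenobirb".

hugvufh and huspanlarh both end in -h yet inflect differently (huhugvufh, huspanlarhum), so the final letter is not what conditions the rule; the second-to-last letter is.
"wenobirb" has second-to-last letter 'r'. The stems whose second-to-last letter is 'r' (huspanlarh → huspanlarhum, dovhurg → dovhurgum) add -um.
The other patterns: stems whose second-to-last letter is 'f' repeat the first consonant+vowel as a prefix; stems whose second-to-last letter is 'l' or 'n' add de- … -ast around the stem; stems whose second-to-last letter is 'h' add the prefix mi-.
So wenobirb → wenobirbum.

wenobirbum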